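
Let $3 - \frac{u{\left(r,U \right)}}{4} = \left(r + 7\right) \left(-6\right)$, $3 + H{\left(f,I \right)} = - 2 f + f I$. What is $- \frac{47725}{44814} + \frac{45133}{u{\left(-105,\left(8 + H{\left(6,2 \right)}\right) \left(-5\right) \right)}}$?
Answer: $- \frac{355711127}{17477460} \approx -20.353$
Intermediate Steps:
$H{\left(f,I \right)} = -3 - 2 f + I f$ ($H{\left(f,I \right)} = -3 + \left(- 2 f + f I\right) = -3 + \left(- 2 f + I f\right) = -3 - 2 f + I f$)
$u{\left(r,U \right)} = 180 + 24 r$ ($u{\left(r,U \right)} = 12 - 4 \left(r + 7\right) \left(-6\right) = 12 - 4 \left(7 + r\right) \left(-6\right) = 12 - 4 \left(-42 - 6 r\right) = 12 + \left(168 + 24 r\right) = 180 + 24 r$)
$- \frac{47725}{44814} + \frac{45133}{u{\left(-105,\left(8 + H{\left(6,2 \right)}\right) \left(-5\right) \right)}} = - \frac{47725}{44814} + \frac{45133}{180 + 24 \left(-105\right)} = \left(-47725\right) \frac{1}{44814} + \frac{45133}{180 - 2520} = - \frac{47725}{44814} + \frac{45133}{-2340} = - \frac{47725}{44814} + 45133 \left(- \frac{1}{2340}\right) = - \frac{47725}{44814} - \frac{45133}{2340} = - \frac{355711127}{17477460}$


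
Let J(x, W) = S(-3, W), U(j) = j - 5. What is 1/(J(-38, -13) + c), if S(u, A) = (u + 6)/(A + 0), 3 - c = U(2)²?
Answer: -13/81 ≈ -0.16049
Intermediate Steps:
U(j) = -5 + j
c = -6 (c = 3 - (-5 + 2)² = 3 - 1*(-3)² = 3 - 1*9 = 3 - 9 = -6)
S(u, A) = (6 + u)/A
J(x, W) = 3/W (J(x, W) = (6 - 3)/W = 3/W)
1/(J(-38, -13) + c) = 1/(3/(-13) - 6) = 1/(3*(-1/13) - 6) = 1/(-3/13 - 6) = 1/(-81/13) = -13/81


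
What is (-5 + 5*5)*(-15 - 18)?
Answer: -660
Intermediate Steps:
(-5 + 5*5)*(-15 - 18) = (-5 + 25)*(-33) = 20*(-33) = -660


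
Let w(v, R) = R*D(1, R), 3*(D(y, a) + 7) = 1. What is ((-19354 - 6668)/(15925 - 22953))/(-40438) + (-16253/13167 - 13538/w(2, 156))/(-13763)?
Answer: -453215586973537/478229852794173480 ≈ -0.00094769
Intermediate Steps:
D(y, a) = -20/3 (D(y, a) = -7 + (⅓)*1 = -7 + ⅓ = -20/3)
w(v, R) = -20*R/3 (w(v, R) = R*(-20/3) = -20*R/3)
((-19354 - 6668)/(15925 - 22953))/(-40438) + (-16253/13167 - 13538/w(2, 156))/(-13763) = ((-19354 - 6668)/(15925 - 22953))/(-40438) + (-16253/13167 - 13538/((-20/3*156)))/(-13763) = -26022/(-7028)*(-1/40438) + (-16253*1/13167 - 13538/(-1040))*(-1/13763) = -26022*(-1/7028)*(-1/40438) + (-16253/13167 - 13538*(-1/1040))*(-1/13763) = (13011/3514)*(-1/40438) + (-16253/13167 + 6769/520)*(-1/13763) = -13011/142099132 + (80675863/6846840)*(-1/13763) = -13011/142099132 - 80675863/94233058920 = -453215586973537/478229852794173480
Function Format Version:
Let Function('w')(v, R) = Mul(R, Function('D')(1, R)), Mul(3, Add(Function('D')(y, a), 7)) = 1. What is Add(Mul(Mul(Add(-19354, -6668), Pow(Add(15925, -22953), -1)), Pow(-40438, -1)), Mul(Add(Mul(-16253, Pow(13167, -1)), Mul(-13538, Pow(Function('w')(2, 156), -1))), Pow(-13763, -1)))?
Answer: Rational(-453215586973537, 478229852794173480) ≈ -0.00094769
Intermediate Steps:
Function('D')(y, a) = Rational(-20, 3) (Function('D')(y, a) = Add(-7, Mul(Rational(1, 3), 1)) = Add(-7, Rational(1, 3)) = Rational(-20, 3))
Function('w')(v, R) = Mul(Rational(-20, 3), R) (Function('w')(v, R) = Mul(R, Rational(-20, 3)) = Mul(Rational(-20, 3), R))
Add(Mul(Mul(Add(-19354, -6668), Pow(Add(15925, -22953), -1)), Pow(-40438, -1)), Mul(Add(Mul(-16253, Pow(13167, -1)), Mul(-13538, Pow(Function('w')(2, 156), -1))), Pow(-13763, -1))) = Add(Mul(Mul(Add(-19354, -6668), Pow(Add(15925, -22953), -1)), Pow(-40438, -1)), Mul(Add(Mul(-16253, Pow(13167, -1)), Mul(-13538, Pow(Mul(Rational(-20, 3), 156), -1))), Pow(-13763, -1))) = Add(Mul(Mul(-26022, Pow(-7028, -1)), Rational(-1, 40438)), Mul(Add(Mul(-16253, Rational(1, 13167)), Mul(-13538, Pow(-1040, -1))), Rational(-1, 13763))) = Add(Mul(Mul(-26022, Rational(-1, 7028)), Rational(-1, 40438)), Mul(Add(Rational(-16253, 13167), Mul(-13538, Rational(-1, 1040))), Rational(-1, 13763))) = Add(Mul(Rational(13011, 3514), Rational(-1, 40438)), Mul(Add(Rational(-16253, 13167), Rational(6769, 520)), Rational(-1, 13763))) = Add(Rational(-13011, 142099132), Mul(Rational(80675863, 6846840), Rational(-1, 13763))) = Add(Rational(-13011, 142099132), Rational(-80675863, 94233058920)) = Rational(-453215586973537, 478229852794173480)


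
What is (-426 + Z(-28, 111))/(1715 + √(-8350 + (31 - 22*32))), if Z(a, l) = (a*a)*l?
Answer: 208005/4132 - 849*I*√9023/28924 ≈ 50.34 - 2.7882*I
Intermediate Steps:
Z(a, l) = l*a² (Z(a, l) = a²*l = l*a²)
(-426 + Z(-28, 111))/(1715 + √(-8350 + (31 - 22*32))) = (-426 + 111*(-28)²)/(1715 + √(-8350 + (31 - 22*32))) = (-426 + 111*784)/(1715 + √(-8350 + (31 - 704))) = (-426 + 87024)/(1715 + √(-8350 - 673)) = 86598/(1715 + √(-9023)) = 86598/(1715 + I*√9023)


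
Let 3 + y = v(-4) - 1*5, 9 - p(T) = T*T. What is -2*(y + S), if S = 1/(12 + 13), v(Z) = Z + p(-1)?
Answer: 198/25 ≈ 7.9200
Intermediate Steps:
p(T) = 9 - T² (p(T) = 9 - T*T = 9 - T²)
v(Z) = 8 + Z (v(Z) = Z + (9 - 1*(-1)²) = Z + (9 - 1*1) = Z + (9 - 1) = Z + 8 = 8 + Z)
y = -4 (y = -3 + ((8 - 4) - 1*5) = -3 + (4 - 5) = -3 - 1 = -4)
S = 1/25 ≈ 0.040000
-2*(y + S) = -2*(-4 + 1/25) = -2*(-99/25) = 198/25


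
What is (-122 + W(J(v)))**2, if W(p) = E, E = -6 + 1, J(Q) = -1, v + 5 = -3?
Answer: 16129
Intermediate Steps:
v = -8 (v = -5 - 3 = -8)
E = -5
W(p) = -5
(-122 + W(J(v)))**2 = (-122 - 5)**2 = (-127)**2 = 16129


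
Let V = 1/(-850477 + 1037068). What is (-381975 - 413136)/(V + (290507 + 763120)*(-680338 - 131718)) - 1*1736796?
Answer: -277276059359352687351435/159648029681955191 ≈ -1.7368e+6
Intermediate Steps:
V = 1/186591 ≈ 5.3593e-6
(-381975 - 413136)/(V + (290507 + 763120)*(-680338 - 131718)) - 1*1736796 = (-381975 - 413136)/(1/186591 + (290507 + 763120)*(-680338 - 131718)) - 1*1736796 = -795111/(1/186591 + 1053627*(-812056)) - 1736796 = -795111/(1/186591 - 855604127112) - 1736796 = -795111/(-159648029681955191/186591) - 1736796 = -795111*(-186591/159648029681955191) - 1736796 = 148360556601/159648029681955191 - 1736796 = -277276059359352687351435/159648029681955191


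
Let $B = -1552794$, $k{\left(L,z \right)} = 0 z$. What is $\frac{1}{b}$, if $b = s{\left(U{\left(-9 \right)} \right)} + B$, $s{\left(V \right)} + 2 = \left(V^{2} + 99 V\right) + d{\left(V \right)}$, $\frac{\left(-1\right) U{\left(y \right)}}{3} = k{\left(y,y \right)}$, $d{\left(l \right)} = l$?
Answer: $- \frac{1}{1552796} \approx -6.44 \cdot 10^{-7}$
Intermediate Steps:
$k{\left(L,z \right)} = 0$
$U{\left(y \right)} = 0$ ($U{\left(y \right)} = \left(-3\right) 0 = 0$)
$s{\left(V \right)} = -2 + V^{2} + 100 V$ ($s{\left(V \right)} = -2 + \left(\left(V^{2} + 99 V\right) + V\right) = -2 + \left(V^{2} + 100 V\right) = -2 + V^{2} + 100 V$)
$b = -1552796$ ($b = \left(-2 + 0^{2} + 100 \cdot 0\right) - 1552794 = \left(-2 + 0 + 0\right) - 1552794 = -2 - 1552794 = -1552796$)
$\frac{1}{b} = \frac{1}{-1552796} = - \frac{1}{1552796}$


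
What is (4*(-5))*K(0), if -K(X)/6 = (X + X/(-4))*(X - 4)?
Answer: 0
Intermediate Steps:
K(X) = -9*X*(-4 + X)/2 (K(X) = -6*(X + X/(-4))*(X - 4) = -6*(X + X*(-¼))*(-4 + X) = -6*(X - X/4)*(-4 + X) = -6*3*X/4*(-4 + X) = -9*X*(-4 + X)/2)
(4*(-5))*K(0) = (4*(-5))*((9/2)*0*(4 - 1*0)) = -90*0*(4 + 0) = -90*0*4 = -20*0 = 0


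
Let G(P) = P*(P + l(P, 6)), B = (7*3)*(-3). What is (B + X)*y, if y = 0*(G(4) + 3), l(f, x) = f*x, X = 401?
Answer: 0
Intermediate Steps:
B = -63 (B = 21*(-3) = -63)
G(P) = 7*P² (G(P) = P*(P + P*6) = P*(P + 6*P) = P*(7*P) = 7*P²)
y = 0 (y = 0*(7*4² + 3) = 0*(7*16 + 3) = 0*(112 + 3) = 0*115 = 0)
(B + X)*y = (-63 + 401)*0 = 338*0 = 0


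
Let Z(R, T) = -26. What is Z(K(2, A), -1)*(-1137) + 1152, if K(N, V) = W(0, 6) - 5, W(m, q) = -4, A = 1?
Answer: 30714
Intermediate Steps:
K(N, V) = -9 (K(N, V) = -4 - 5 = -9)
Z(K(2, A), -1)*(-1137) + 1152 = -26*(-1137) + 1152 = 29562 + 1152 = 30714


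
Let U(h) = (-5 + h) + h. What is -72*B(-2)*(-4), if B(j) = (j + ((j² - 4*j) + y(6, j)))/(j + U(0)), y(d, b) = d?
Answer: -4608/7 ≈ -658.29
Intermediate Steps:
U(h) = -5 + 2*h
B(j) = (6 + j² - 3*j)/(-5 + j) (B(j) = (j + ((j² - 4*j) + 6))/(j + (-5 + 2*0)) = (j + (6 + j² - 4*j))/(j + (-5 + 0)) = (6 + j² - 3*j)/(j - 5) = (6 + j² - 3*j)/(-5 + j))
-72*B(-2)*(-4) = -72*(6 + (-2)² - 3*(-2))/(-5 - 2)*(-4) = -72*(6 + 4 + 6)/(-7)*(-4) = -(-72)*16/7*(-4) = -72*(-16/7)*(-4) = (1152/7)*(-4) = -4608/7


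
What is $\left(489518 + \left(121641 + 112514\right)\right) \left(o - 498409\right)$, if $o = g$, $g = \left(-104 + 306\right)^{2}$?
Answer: $-331156383165$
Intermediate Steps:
$g = 40804$ ($g = 202^{2} = 40804$)
$o = 40804$
$\left(489518 + \left(121641 + 112514\right)\right) \left(o - 498409\right) = \left(489518 + \left(121641 + 112514\right)\right) \left(40804 - 498409\right) = \left(489518 + 234155\right) \left(-457605\right) = 723673 \left(-457605\right) = -331156383165$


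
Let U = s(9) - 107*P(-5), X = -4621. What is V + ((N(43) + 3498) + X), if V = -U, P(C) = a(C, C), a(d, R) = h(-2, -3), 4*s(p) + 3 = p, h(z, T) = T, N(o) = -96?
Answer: -3083/2 ≈ -1541.5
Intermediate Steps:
s(p) = -¾ + p/4
a(d, R) = -3
P(C) = -3
U = 645/2 (U = (-¾ + (¼)*9) - 107*(-3) = (-¾ + 9/4) + 321 = 3/2 + 321 = 645/2 ≈ 322.50)
V = -645/2 (V = -1*645/2 = -645/2 ≈ -322.50)
V + ((N(43) + 3498) + X) = -645/2 + ((-96 + 3498) - 4621) = -645/2 + (3402 - 4621) = -645/2 - 1219 = -3083/2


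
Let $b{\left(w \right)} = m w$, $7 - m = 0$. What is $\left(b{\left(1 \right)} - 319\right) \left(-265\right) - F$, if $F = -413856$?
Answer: $496536$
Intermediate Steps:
$m = 7$ ($m = 7 - 0 = 7 + 0 = 7$)
$b{\left(w \right)} = 7 w$
$\left(b{\left(1 \right)} - 319\right) \left(-265\right) - F = \left(7 \cdot 1 - 319\right) \left(-265\right) - -413856 = \left(7 - 319\right) \left(-265\right) + 413856 = \left(-312\right) \left(-265\right) + 413856 = 82680 + 413856 = 496536$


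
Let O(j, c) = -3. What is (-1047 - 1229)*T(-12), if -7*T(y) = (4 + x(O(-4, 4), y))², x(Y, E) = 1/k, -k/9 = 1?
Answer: 398300/81 ≈ 4917.3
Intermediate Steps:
k = -9 (k = -9*1 = -9)
x(Y, E) = -⅑ (x(Y, E) = 1/(-9) = -⅑)
T(y) = -175/81 (T(y) = -(4 - ⅑)²/7 = -(35/9)²/7 = -⅐*1225/81 = -175/81)
(-1047 - 1229)*T(-12) = (-1047 - 1229)*(-175/81) = -2276*(-175/81) = 398300/81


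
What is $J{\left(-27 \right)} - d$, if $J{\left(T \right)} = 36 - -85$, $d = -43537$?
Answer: $43658$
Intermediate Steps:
$J{\left(T \right)} = 121$ ($J{\left(T \right)} = 36 + 85 = 121$)
$J{\left(-27 \right)} - d = 121 - -43537 = 121 + 43537 = 43658$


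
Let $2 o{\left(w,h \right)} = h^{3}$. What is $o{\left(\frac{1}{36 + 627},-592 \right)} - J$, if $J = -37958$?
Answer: $-103699386$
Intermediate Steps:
$o{\left(w,h \right)} = \frac{h^{3}}{2}$
$o{\left(\frac{1}{36 + 627},-592 \right)} - J = \frac{\left(-592\right)^{3}}{2} - -37958 = \frac{1}{2} \left(-207474688\right) + 37958 = -103737344 + 37958 = -103699386$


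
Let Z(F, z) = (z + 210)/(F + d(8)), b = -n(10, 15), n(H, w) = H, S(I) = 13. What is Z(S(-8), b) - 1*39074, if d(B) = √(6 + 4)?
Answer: -6210166/159 - 200*√10/159 ≈ -39062.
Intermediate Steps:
d(B) = √10
b = -10 (b = -1*10 = -10)
Z(F, z) = (210 + z)/(F + √10) (Z(F, z) = (z + 210)/(F + √10) = (210 + z)/(F + √10))
Z(S(-8), b) - 1*39074 = (210 - 10)/(13 + √10) - 1*39074 = 200/(13 + √10) - 39074 = -39074 + 200/(13 + √10)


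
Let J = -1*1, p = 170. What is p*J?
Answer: -170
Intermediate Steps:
J = -1
p*J = 170*(-1) = -170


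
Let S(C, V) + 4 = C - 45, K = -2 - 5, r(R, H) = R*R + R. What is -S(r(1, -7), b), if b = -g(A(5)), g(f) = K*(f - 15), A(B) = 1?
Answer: 47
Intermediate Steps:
r(R, H) = R + R² (r(R, H) = R² + R = R + R²)
K = -7
g(f) = 105 - 7*f (g(f) = -7*(f - 15) = -7*(-15 + f) = 105 - 7*f)
b = -98 (b = -(105 - 7*1) = -(105 - 7) = -1*98 = -98)
S(C, V) = -49 + C (S(C, V) = -4 + (C - 45) = -4 + (-45 + C) = -49 + C)
-S(r(1, -7), b) = -(-49 + 1*(1 + 1)) = -(-49 + 1*2) = -(-49 + 2) = -1*(-47) = 47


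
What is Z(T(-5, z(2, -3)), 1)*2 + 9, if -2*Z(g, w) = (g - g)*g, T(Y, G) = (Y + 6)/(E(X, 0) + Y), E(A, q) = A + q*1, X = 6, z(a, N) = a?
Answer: 9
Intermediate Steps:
E(A, q) = A + q
T(Y, G) = 1 (T(Y, G) = (Y + 6)/((6 + 0) + Y) = (6 + Y)/(6 + Y) = 1)
Z(g, w) = 0 (Z(g, w) = -(g - g)*g/2 = -0*g = -½*0 = 0)
Z(T(-5, z(2, -3)), 1)*2 + 9 = 0*2 + 9 = 0 + 9 = 9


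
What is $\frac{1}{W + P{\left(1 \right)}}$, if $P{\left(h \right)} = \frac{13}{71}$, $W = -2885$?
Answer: $- \frac{71}{204822} \approx -0.00034664$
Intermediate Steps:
$P{\left(h \right)} = \frac{13}{71}$ ($P{\left(h \right)} = 13 \cdot \frac{1}{71} = \frac{13}{71}$)
$\frac{1}{W + P{\left(1 \right)}} = \frac{1}{-2885 + \frac{13}{71}} = \frac{1}{- \frac{204822}{71}} = - \frac{71}{204822}$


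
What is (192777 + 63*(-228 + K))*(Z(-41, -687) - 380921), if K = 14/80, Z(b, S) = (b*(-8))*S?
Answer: -4326832564977/40 ≈ -1.0817e+11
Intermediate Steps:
Z(b, S) = -8*S*b (Z(b, S) = (-8*b)*S = -8*S*b)
K = 7/40 (K = 14*(1/80) = 7/40 ≈ 0.17500)
(192777 + 63*(-228 + K))*(Z(-41, -687) - 380921) = (192777 + 63*(-228 + 7/40))*(-8*(-687)*(-41) - 380921) = (192777 + 63*(-9113/40))*(-225336 - 380921) = (192777 - 574119/40)*(-606257) = (7136961/40)*(-606257) = -4326832564977/40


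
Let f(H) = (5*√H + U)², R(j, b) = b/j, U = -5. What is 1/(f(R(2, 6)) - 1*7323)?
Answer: -7223/52164229 + 50*√3/52164229 ≈ -0.00013681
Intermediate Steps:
f(H) = (-5 + 5*√H)² (f(H) = (5*√H - 5)² = (-5 + 5*√H)²)
1/(f(R(2, 6)) - 1*7323) = 1/(25*(-1 + √(6/2))² - 1*7323) = 1/(25*(-1 + √(6*(½)))² - 7323) = 1/(25*(-1 + √3)² - 7323) = 1/(-7323 + 25*(-1 + √3)²)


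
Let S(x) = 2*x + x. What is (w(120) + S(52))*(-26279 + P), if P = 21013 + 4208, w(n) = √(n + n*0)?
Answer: -165048 - 2116*√30 ≈ -1.7664e+5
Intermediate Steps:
S(x) = 3*x
w(n) = √n (w(n) = √(n + 0) = √n)
P = 25221
(w(120) + S(52))*(-26279 + P) = (√120 + 3*52)*(-26279 + 25221) = (2*√30 + 156)*(-1058) = (156 + 2*√30)*(-1058) = -165048 - 2116*√30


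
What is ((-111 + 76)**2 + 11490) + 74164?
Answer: 86879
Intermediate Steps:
((-111 + 76)**2 + 11490) + 74164 = ((-35)**2 + 11490) + 74164 = (1225 + 11490) + 74164 = 12715 + 74164 = 86879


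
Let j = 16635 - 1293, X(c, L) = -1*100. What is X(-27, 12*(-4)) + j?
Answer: 15242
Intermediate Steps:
X(c, L) = -100
j = 15342
X(-27, 12*(-4)) + j = -100 + 15342 = 15242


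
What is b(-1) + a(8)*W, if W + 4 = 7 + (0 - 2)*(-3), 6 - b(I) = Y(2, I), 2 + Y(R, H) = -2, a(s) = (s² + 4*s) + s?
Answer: 946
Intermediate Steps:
a(s) = s² + 5*s
Y(R, H) = -4 (Y(R, H) = -2 - 2 = -4)
b(I) = 10 (b(I) = 6 - 1*(-4) = 6 + 4 = 10)
W = 9 (W = -4 + (7 + (0 - 2)*(-3)) = -4 + (7 - 2*(-3)) = -4 + (7 + 6) = -4 + 13 = 9)
b(-1) + a(8)*W = 10 + (8*(5 + 8))*9 = 10 + (8*13)*9 = 10 + 104*9 = 10 + 936 = 946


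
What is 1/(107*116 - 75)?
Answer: 1/12337 ≈ 8.1057e-5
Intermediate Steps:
1/(107*116 - 75) = 1/(12412 - 75) = 1/12337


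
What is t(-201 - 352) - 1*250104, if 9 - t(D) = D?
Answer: -249542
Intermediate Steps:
t(D) = 9 - D
t(-201 - 352) - 1*250104 = (9 - (-201 - 352)) - 1*250104 = (9 - 1*(-553)) - 250104 = (9 + 553) - 250104 = 562 - 250104 = -249542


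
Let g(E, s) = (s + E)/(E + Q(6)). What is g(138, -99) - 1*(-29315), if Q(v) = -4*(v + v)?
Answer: 879463/30 ≈ 29315.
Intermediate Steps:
Q(v) = -8*v
g(E, s) = (E + s)/(-48 + E) (g(E, s) = (s + E)/(E - 8*6) = (E + s)/(E - 48) = (E + s)/(-48 + E))
g(138, -99) - 1*(-29315) = (138 - 99)/(-48 + 138) - 1*(-29315) = 39/90 + 29315 = (1/90)*39 + 29315 = 13/30 + 29315 = 879463/30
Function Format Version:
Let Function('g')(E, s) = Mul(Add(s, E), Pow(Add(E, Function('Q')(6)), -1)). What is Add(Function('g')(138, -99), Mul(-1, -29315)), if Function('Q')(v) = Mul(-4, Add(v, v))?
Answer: Rational(879463, 30) ≈ 29315.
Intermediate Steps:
Function('Q')(v) = Mul(-8, v) (Function('Q')(v) = Mul(-4, Mul(2, v)) = Mul(-8, v))
Function('g')(E, s) = Mul(Pow(Add(-48, E), -1), Add(E, s)) (Function('g')(E, s) = Mul(Add(s, E), Pow(Add(E, Mul(-8, 6)), -1)) = Mul(Add(E, s), Pow(Add(E, -48), -1)) = Mul(Add(E, s), Pow(Add(-48, E), -1)) = Mul(Pow(Add(-48, E), -1), Add(E, s)))
Add(Function('g')(138, -99), Mul(-1, -29315)) = Add(Mul(Pow(Add(-48, 138), -1), Add(138, -99)), Mul(-1, -29315)) = Add(Mul(Pow(90, -1), 39), 29315) = Add(Mul(Rational(1, 90), 39), 29315) = Add(Rational(13, 30), 29315) = Rational(879463, 30)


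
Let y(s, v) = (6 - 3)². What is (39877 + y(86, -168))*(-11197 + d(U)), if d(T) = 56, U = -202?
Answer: -444369926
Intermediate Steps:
y(s, v) = 9 (y(s, v) = 3² = 9)
(39877 + y(86, -168))*(-11197 + d(U)) = (39877 + 9)*(-11197 + 56) = 39886*(-11141) = -444369926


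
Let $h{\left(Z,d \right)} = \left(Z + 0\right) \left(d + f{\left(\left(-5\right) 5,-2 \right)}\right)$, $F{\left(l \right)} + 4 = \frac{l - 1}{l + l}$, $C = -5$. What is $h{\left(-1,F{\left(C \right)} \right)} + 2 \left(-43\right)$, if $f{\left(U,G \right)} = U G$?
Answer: $- \frac{663}{5} \approx -132.6$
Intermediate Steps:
$F{\left(l \right)} = -4 + \frac{-1 + l}{2 l}$ ($F{\left(l \right)} = -4 + \frac{l - 1}{l + l} = -4 + \frac{-1 + l}{2 l}$)
$f{\left(U,G \right)} = G U$
$h{\left(Z,d \right)} = Z \left(50 + d\right)$ ($h{\left(Z,d \right)} = \left(Z + 0\right) \left(d - 2 \left(\left(-5\right) 5\right)\right) = Z \left(d - -50\right) = Z \left(d + 50\right) = Z \left(50 + d\right)$)
$h{\left(-1,F{\left(C \right)} \right)} + 2 \left(-43\right) = - (50 + \frac{-1 - -35}{2 \left(-5\right)}) + 2 \left(-43\right) = - (50 + \frac{1}{2} \left(- \frac{1}{5}\right) \left(-1 + 35\right)) - 86 = - (50 + \frac{1}{2} \left(- \frac{1}{5}\right) 34) - 86 = - (50 - \frac{17}{5}) - 86 = \left(-1\right) \frac{233}{5} - 86 = - \frac{233}{5} - 86 = - \frac{663}{5}$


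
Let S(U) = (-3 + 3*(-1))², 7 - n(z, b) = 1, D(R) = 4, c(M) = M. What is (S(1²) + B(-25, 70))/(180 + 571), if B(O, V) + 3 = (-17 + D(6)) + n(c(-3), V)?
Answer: 26/751 ≈ 0.034621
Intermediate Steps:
n(z, b) = 6 (n(z, b) = 7 - 1*1 = 7 - 1 = 6)
B(O, V) = -10 (B(O, V) = -3 + ((-17 + 4) + 6) = -3 + (-13 + 6) = -3 - 7 = -10)
S(U) = 36 (S(U) = (-3 - 3)² = (-6)² = 36)
(S(1²) + B(-25, 70))/(180 + 571) = (36 - 10)/(180 + 571) = 26/751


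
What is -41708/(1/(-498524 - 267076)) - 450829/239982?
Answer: 7663019981942771/239982 ≈ 3.1932e+10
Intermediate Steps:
-41708/(1/(-498524 - 267076)) - 450829/239982 = -41708/(1/(-765600)) - 450829*1/239982 = -41708/(-1/765600) - 450829/239982 = -41708*(-765600) - 450829/239982 = 31931644800 - 450829/239982 = 7663019981942771/239982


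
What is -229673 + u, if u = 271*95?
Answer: -203928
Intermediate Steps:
u = 25745
-229673 + u = -229673 + 25745 = -203928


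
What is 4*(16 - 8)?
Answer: 32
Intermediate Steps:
4*(16 - 8) = 4*8 = 32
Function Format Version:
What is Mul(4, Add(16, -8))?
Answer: 32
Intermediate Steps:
Mul(4, Add(16, -8)) = Mul(4, 8) = 32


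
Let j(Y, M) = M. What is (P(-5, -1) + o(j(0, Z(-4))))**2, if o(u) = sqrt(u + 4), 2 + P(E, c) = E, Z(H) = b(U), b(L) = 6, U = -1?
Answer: (7 - sqrt(10))**2 ≈ 14.728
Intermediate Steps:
Z(H) = 6
P(E, c) = -2 + E
o(u) = sqrt(4 + u)
(P(-5, -1) + o(j(0, Z(-4))))**2 = ((-2 - 5) + sqrt(4 + 6))**2 = (-7 + sqrt(10))**2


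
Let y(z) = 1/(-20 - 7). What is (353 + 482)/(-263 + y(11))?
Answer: -22545/7102 ≈ -3.1745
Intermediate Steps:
y(z) = -1/27 (y(z) = 1/(-27) = -1/27)
(353 + 482)/(-263 + y(11)) = (353 + 482)/(-263 - 1/27) = 835/(-7102/27) = 835*(-27/7102) = -22545/7102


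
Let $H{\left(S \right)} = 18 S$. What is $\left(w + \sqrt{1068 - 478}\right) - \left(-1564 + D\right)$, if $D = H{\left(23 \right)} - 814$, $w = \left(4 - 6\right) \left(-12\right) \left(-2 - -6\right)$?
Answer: $2060 + \sqrt{590} \approx 2084.3$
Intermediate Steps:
$w = 96$ ($w = \left(-2\right) \left(-12\right) \left(-2 + 6\right) = 24 \cdot 4 = 96$)
$D = -400$ ($D = 18 \cdot 23 - 814 = 414 - 814 = -400$)
$\left(w + \sqrt{1068 - 478}\right) - \left(-1564 + D\right) = \left(96 + \sqrt{1068 - 478}\right) + \left(1564 - -400\right) = \left(96 + \sqrt{590}\right) + \left(1564 + 400\right) = \left(96 + \sqrt{590}\right) + 1964 = 2060 + \sqrt{590}$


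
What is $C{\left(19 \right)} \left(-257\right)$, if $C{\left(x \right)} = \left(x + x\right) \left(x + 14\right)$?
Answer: $-322278$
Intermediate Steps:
$C{\left(x \right)} = 2 x \left(14 + x\right)$
$C{\left(19 \right)} \left(-257\right) = 2 \cdot 19 \left(14 + 19\right) \left(-257\right) = 2 \cdot 19 \cdot 33 \left(-257\right) = 1254 \left(-257\right) = -322278$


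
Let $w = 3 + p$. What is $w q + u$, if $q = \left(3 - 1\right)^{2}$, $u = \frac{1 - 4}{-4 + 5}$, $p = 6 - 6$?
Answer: $9$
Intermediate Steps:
$p = 0$ ($p = 6 - 6 = 0$)
$u = -3$ ($u = - \frac{3}{1} = \left(-3\right) 1 = -3$)
$w = 3$ ($w = 3 + 0 = 3$)
$q = 4$ ($q = 2^{2} = 4$)
$w q + u = 3 \cdot 4 - 3 = 12 - 3 = 9$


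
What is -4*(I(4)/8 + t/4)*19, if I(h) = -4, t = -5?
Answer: 133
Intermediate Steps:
-4*(I(4)/8 + t/4)*19 = -4*(-4/8 - 5/4)*19 = -4*(-4*⅛ - 5*¼)*19 = -4*(-½ - 5/4)*19 = -4*(-7/4)*19 = 7*19 = 133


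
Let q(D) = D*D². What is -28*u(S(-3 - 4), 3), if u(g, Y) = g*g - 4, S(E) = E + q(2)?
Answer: 84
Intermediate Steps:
q(D) = D³
S(E) = 8 + E (S(E) = E + 2³ = E + 8 = 8 + E)
u(g, Y) = -4 + g² (u(g, Y) = g² - 4 = -4 + g²)
-28*u(S(-3 - 4), 3) = -28*(-4 + (8 + (-3 - 4))²) = -28*(-4 + (8 - 7)²) = -28*(-4 + 1²) = -28*(-4 + 1) = -28*(-3) = 84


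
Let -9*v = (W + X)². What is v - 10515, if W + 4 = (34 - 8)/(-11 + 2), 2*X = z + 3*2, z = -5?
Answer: -30674965/2916 ≈ -10520.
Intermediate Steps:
X = ½ (X = (-5 + 3*2)/2 = (-5 + 6)/2 = (½)*1 = ½ ≈ 0.50000)
W = -62/9 (W = -4 + (34 - 8)/(-11 + 2) = -4 + 26/(-9) = -4 + 26*(-⅑) = -4 - 26/9 = -62/9 ≈ -6.8889)
v = -13225/2916 (v = -(-62/9 + ½)²/9 = -(-115/18)²/9 = -⅑*13225/324 = -13225/2916 ≈ -4.5353)
v - 10515 = -13225/2916 - 10515 = -30674965/2916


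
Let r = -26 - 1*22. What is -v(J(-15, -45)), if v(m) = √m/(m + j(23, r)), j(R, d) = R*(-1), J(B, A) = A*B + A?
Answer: -3*√70/607 ≈ -0.041351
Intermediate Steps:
r = -48 (r = -26 - 22 = -48)
J(B, A) = A + A*B
j(R, d) = -R
v(m) = √m/(-23 + m) (v(m) = √m/(m - 1*23) = √m/(m - 23) = √m/(-23 + m))
-v(J(-15, -45)) = -√(-45*(1 - 15))/(-23 - 45*(1 - 15)) = -√(-45*(-14))/(-23 - 45*(-14)) = -√630/(-23 + 630) = -3*√70/607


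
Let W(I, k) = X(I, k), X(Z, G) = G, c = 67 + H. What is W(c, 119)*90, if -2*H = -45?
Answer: 10710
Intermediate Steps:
H = 45/2 (H = -1/2*(-45) = 45/2 ≈ 22.500)
c = 179/2 (c = 67 + 45/2 = 179/2 ≈ 89.500)
W(I, k) = k
W(c, 119)*90 = 119*90 = 10710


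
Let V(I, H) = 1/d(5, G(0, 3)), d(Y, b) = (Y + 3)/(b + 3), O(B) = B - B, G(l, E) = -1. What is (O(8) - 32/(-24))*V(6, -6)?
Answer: ⅓ ≈ 0.33333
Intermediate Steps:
O(B) = 0
d(Y, b) = (3 + Y)/(3 + b)
V(I, H) = ¼ (V(I, H) = 1/((3 + 5)/(3 - 1)) = 1/(8/2) = 1/((½)*8) = 1/4 = ¼)
(O(8) - 32/(-24))*V(6, -6) = (0 - 32/(-24))*(¼) = (0 - 32*(-1/24))*(¼) = (0 + 4/3)*(¼) = (4/3)*(¼) = ⅓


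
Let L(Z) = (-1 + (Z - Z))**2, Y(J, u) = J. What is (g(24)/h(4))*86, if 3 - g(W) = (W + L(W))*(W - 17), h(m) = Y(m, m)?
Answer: -3698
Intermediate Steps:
L(Z) = 1 (L(Z) = (-1 + 0)**2 = (-1)**2 = 1)
h(m) = m
g(W) = 3 - (1 + W)*(-17 + W) (g(W) = 3 - (W + 1)*(W - 17) = 3 - (1 + W)*(-17 + W))
(g(24)/h(4))*86 = ((20 - 1*24**2 + 16*24)/4)*86 = ((20 - 1*576 + 384)*(1/4))*86 = ((20 - 576 + 384)*(1/4))*86 = -172*1/4*86 = -43*86 = -3698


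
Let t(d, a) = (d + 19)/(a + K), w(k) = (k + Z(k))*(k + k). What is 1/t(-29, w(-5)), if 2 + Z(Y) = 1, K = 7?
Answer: -67/10 ≈ -6.7000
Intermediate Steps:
Z(Y) = -1 (Z(Y) = -2 + 1 = -1)
w(k) = 2*k*(-1 + k) (w(k) = (k - 1)*(k + k) = (-1 + k)*(2*k) = 2*k*(-1 + k))
t(d, a) = (19 + d)/(7 + a) (t(d, a) = (d + 19)/(a + 7) = (19 + d)/(7 + a))
1/t(-29, w(-5)) = 1/((19 - 29)/(7 + 2*(-5)*(-1 - 5))) = 1/(-10/(7 + 2*(-5)*(-6))) = 1/(-10/(7 + 60)) = 1/(-10/67) = -67/10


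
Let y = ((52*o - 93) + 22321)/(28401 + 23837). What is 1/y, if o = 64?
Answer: 26119/12778 ≈ 2.0441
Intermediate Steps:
y = 12778/26119 (y = ((52*64 - 93) + 22321)/(28401 + 23837) = ((3328 - 93) + 22321)/52238 = (3235 + 22321)*(1/52238) = 25556*(1/52238) = 12778/26119 ≈ 0.48922)
1/y = 1/(12778/26119) = 26119/12778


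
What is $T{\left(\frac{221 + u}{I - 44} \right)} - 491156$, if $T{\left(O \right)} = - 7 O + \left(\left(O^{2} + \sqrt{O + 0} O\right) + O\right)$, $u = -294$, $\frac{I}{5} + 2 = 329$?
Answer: $- \frac{1243253148649}{2531281} - \frac{73 i \sqrt{116143}}{2531281} \approx -4.9116 \cdot 10^{5} - 0.0098283 i$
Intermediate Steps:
$I = 1635$ ($I = -10 + 5 \cdot 329 = -10 + 1645 = 1635$)
$T{\left(O \right)} = O^{2} + O^{\frac{3}{2}} - 6 O$ ($T{\left(O \right)} = - 7 O + \left(\left(O^{2} + \sqrt{O} O\right) + O\right) = - 7 O + \left(\left(O^{2} + O^{\frac{3}{2}}\right) + O\right) = - 7 O + \left(O + O^{2} + O^{\frac{3}{2}}\right) = O^{2} + O^{\frac{3}{2}} - 6 O$)
$T{\left(\frac{221 + u}{I - 44} \right)} - 491156 = \left(\left(\frac{221 - 294}{1635 - 44}\right)^{2} + \left(\frac{221 - 294}{1635 - 44}\right)^{\frac{3}{2}} - 6 \frac{221 - 294}{1635 - 44}\right) - 491156 = \left(\left(- \frac{73}{1591}\right)^{2} + \left(- \frac{73}{1591}\right)^{\frac{3}{2}} - 6 \left(- \frac{73}{1591}\right)\right) - 491156 = \left(\left(\left(-73\right) \frac{1}{1591}\right)^{2} + \left(\left(-73\right) \frac{1}{1591}\right)^{\frac{3}{2}} - 6 \left(\left(-73\right) \frac{1}{1591}\right)\right) - 491156 = \left(\left(- \frac{73}{1591}\right)^{2} + \left(- \frac{73}{1591}\right)^{\frac{3}{2}} - - \frac{438}{1591}\right) - 491156 = \left(\frac{5329}{2531281} - \frac{73 i \sqrt{116143}}{2531281} + \frac{438}{1591}\right) - 491156 = \left(\frac{702187}{2531281} - \frac{73 i \sqrt{116143}}{2531281}\right) - 491156 = - \frac{1243253148649}{2531281} - \frac{73 i \sqrt{116143}}{2531281}$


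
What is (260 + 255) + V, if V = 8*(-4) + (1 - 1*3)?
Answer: 481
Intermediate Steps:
V = -34 (V = -32 + (1 - 3) = -32 - 2 = -34)
(260 + 255) + V = (260 + 255) - 34 = 515 - 34 = 481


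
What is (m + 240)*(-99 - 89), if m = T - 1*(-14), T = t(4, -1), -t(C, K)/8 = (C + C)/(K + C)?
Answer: -131224/3 ≈ -43741.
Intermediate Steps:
t(C, K) = -16*C/(C + K) (t(C, K) = -8*(C + C)/(K + C) = -8*2*C/(C + K) = -16*C/(C + K))
T = -64/3 (T = -16*4/(4 - 1) = -16*4/3 = -16*4*1/3 = -64/3 ≈ -21.333)
m = -22/3 (m = -64/3 - 1*(-14) = -64/3 + 14 = -22/3 ≈ -7.3333)
(m + 240)*(-99 - 89) = (-22/3 + 240)*(-99 - 89) = (698/3)*(-188) = -131224/3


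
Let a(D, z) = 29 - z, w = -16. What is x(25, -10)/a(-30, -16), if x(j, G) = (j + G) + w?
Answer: -1/45 ≈ -0.022222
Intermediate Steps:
x(j, G) = -16 + G + j (x(j, G) = (j + G) - 16 = (G + j) - 16 = -16 + G + j)
x(25, -10)/a(-30, -16) = (-16 - 10 + 25)/(29 - 1*(-16)) = -1/(29 + 16) = -1/45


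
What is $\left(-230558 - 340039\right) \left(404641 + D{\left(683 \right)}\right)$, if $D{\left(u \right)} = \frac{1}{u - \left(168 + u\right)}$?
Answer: $- \frac{12929668487713}{56} \approx -2.3089 \cdot 10^{11}$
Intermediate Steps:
$D{\left(u \right)} = - \frac{1}{168}$ ($D{\left(u \right)} = \frac{1}{-168} = - \frac{1}{168}$)
$\left(-230558 - 340039\right) \left(404641 + D{\left(683 \right)}\right) = \left(-230558 - 340039\right) \left(404641 - \frac{1}{168}\right) = \left(-570597\right) \frac{67979687}{168} = - \frac{12929668487713}{56}$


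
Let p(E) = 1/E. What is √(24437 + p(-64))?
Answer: √1563967/8 ≈ 156.32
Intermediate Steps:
√(24437 + p(-64)) = √(24437 + 1/(-64)) = √(24437 - 1/64) = √(1563967/64) = √1563967/8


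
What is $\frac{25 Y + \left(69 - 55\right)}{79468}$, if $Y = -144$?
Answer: $- \frac{1793}{39734} \approx -0.045125$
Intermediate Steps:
$\frac{25 Y + \left(69 - 55\right)}{79468} = \frac{25 \left(-144\right) + \left(69 - 55\right)}{79468} = \left(-3600 + 14\right) \frac{1}{79468} = \left(-3586\right) \frac{1}{79468} = - \frac{1793}{39734}$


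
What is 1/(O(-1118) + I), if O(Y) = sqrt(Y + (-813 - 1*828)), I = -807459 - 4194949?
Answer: -161368/807228574233 - I*sqrt(2759)/25024085801223 ≈ -1.999e-7 - 2.099e-12*I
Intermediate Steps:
I = -5002408
O(Y) = sqrt(-1641 + Y) (O(Y) = sqrt(Y + (-813 - 828)) = sqrt(Y - 1641) = sqrt(-1641 + Y))
1/(O(-1118) + I) = 1/(sqrt(-1641 - 1118) - 5002408) = 1/(sqrt(-2759) - 5002408) = 1/(I*sqrt(2759) - 5002408) = 1/(-5002408 + I*sqrt(2759))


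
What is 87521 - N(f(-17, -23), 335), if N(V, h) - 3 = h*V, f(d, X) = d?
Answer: 93213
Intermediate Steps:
N(V, h) = 3 + V*h (N(V, h) = 3 + h*V = 3 + V*h)
87521 - N(f(-17, -23), 335) = 87521 - (3 - 17*335) = 87521 - (3 - 5695) = 87521 - 1*(-5692) = 87521 + 5692 = 93213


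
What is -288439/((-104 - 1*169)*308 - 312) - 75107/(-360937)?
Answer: 110447037715/30461639052 ≈ 3.6258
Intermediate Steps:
-288439/((-104 - 1*169)*308 - 312) - 75107/(-360937) = -288439/((-104 - 169)*308 - 312) - 75107*(-1/360937) = -288439/(-273*308 - 312) + 75107/360937 = -288439/(-84084 - 312) + 75107/360937 = -288439/(-84396) + 75107/360937 = -288439*(-1/84396) + 75107/360937 = 288439/84396 + 75107/360937 = 110447037715/30461639052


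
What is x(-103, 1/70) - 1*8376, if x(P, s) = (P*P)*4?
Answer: 34060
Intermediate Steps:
x(P, s) = 4*P² (x(P, s) = P²*4 = 4*P²)
x(-103, 1/70) - 1*8376 = 4*(-103)² - 1*8376 = 4*10609 - 8376 = 42436 - 8376 = 34060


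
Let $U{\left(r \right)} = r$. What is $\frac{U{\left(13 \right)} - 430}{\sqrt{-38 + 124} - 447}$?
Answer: $\frac{186399}{199723} + \frac{417 \sqrt{86}}{199723} \approx 0.95265$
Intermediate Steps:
$\frac{U{\left(13 \right)} - 430}{\sqrt{-38 + 124} - 447} = \frac{13 - 430}{\sqrt{-38 + 124} - 447} = - \frac{417}{\sqrt{86} - 447} = - \frac{417}{-447 + \sqrt{86}}$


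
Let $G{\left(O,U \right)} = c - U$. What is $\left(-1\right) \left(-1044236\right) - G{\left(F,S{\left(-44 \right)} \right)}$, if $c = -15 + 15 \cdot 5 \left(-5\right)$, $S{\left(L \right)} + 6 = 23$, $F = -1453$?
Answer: $1044643$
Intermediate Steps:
$S{\left(L \right)} = 17$ ($S{\left(L \right)} = -6 + 23 = 17$)
$c = -390$ ($c = -15 + 15 \left(-25\right) = -15 - 375 = -390$)
$G{\left(O,U \right)} = -390 - U$
$\left(-1\right) \left(-1044236\right) - G{\left(F,S{\left(-44 \right)} \right)} = \left(-1\right) \left(-1044236\right) - \left(-390 - 17\right) = 1044236 - \left(-390 - 17\right) = 1044236 - -407 = 1044236 + 407 = 1044643$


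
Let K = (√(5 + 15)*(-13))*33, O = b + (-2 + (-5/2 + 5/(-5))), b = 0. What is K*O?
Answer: 4719*√5 ≈ 10552.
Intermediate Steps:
O = -11/2 (O = 0 + (-2 + (-5/2 + 5/(-5))) = 0 + (-2 + (-5*½ + 5*(-⅕))) = 0 + (-2 + (-5/2 - 1)) = 0 + (-2 - 7/2) = 0 - 11/2 = -11/2 ≈ -5.5000)
K = -858*√5 (K = (√20*(-13))*33 = ((2*√5)*(-13))*33 = -26*√5*33 = -858*√5 ≈ -1918.5)
K*O = -858*√5*(-11/2) = 4719*√5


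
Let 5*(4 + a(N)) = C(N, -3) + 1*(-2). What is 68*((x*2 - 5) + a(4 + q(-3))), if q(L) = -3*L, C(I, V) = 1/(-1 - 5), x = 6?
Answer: 2618/15 ≈ 174.53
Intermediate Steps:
C(I, V) = -⅙ (C(I, V) = 1/(-6) = -⅙)
a(N) = -133/30 (a(N) = -4 + (-⅙ + 1*(-2))/5 = -4 + (-⅙ - 2)/5 = -4 + (⅕)*(-13/6) = -4 - 13/30 = -133/30)
68*((x*2 - 5) + a(4 + q(-3))) = 68*((6*2 - 5) - 133/30) = 68*((12 - 5) - 133/30) = 68*(7 - 133/30) = 68*(77/30) = 2618/15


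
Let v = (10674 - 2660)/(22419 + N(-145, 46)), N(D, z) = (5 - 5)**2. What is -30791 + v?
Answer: -690295415/22419 ≈ -30791.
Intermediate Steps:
N(D, z) = 0 (N(D, z) = 0**2 = 0)
v = 8014/22419 (v = (10674 - 2660)/(22419 + 0) = 8014/22419 ≈ 0.35746)
-30791 + v = -30791 + 8014/22419 = -690295415/22419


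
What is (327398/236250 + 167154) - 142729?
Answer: 2885366824/118125 ≈ 24426.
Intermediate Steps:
(327398/236250 + 167154) - 142729 = (327398*(1/236250) + 167154) - 142729 = (163699/118125 + 167154) - 142729 = 19745229949/118125 - 142729 = 2885366824/118125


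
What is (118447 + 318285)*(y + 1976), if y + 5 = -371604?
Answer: -161430559356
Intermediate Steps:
y = -371609 (y = -5 - 371604 = -371609)
(118447 + 318285)*(y + 1976) = (118447 + 318285)*(-371609 + 1976) = 436732*(-369633) = -161430559356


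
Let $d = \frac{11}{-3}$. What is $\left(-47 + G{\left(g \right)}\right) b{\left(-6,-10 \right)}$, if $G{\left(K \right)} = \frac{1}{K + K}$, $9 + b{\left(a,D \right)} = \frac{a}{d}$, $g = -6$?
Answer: $\frac{15255}{44} \approx 346.7$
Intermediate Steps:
$d = - \frac{11}{3}$ ($d = 11 \left(- \frac{1}{3}\right) = - \frac{11}{3} \approx -3.6667$)
$b{\left(a,D \right)} = -9 - \frac{3 a}{11}$ ($b{\left(a,D \right)} = -9 + \frac{a}{- \frac{11}{3}} = -9 + a \left(- \frac{3}{11}\right) = -9 - \frac{3 a}{11}$)
$G{\left(K \right)} = \frac{1}{2 K}$
$\left(-47 + G{\left(g \right)}\right) b{\left(-6,-10 \right)} = \left(-47 + \frac{1}{2 \left(-6\right)}\right) \left(-9 - - \frac{18}{11}\right) = \left(-47 + \frac{1}{2} \left(- \frac{1}{6}\right)\right) \left(-9 + \frac{18}{11}\right) = \left(-47 - \frac{1}{12}\right) \left(- \frac{81}{11}\right) = \left(- \frac{565}{12}\right) \left(- \frac{81}{11}\right) = \frac{15255}{44}$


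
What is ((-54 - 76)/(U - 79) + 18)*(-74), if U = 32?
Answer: -72224/47 ≈ -1536.7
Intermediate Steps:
((-54 - 76)/(U - 79) + 18)*(-74) = ((-54 - 76)/(32 - 79) + 18)*(-74) = (-130/(-47) + 18)*(-74) = (-130*(-1/47) + 18)*(-74) = (130/47 + 18)*(-74) = (976/47)*(-74) = -72224/47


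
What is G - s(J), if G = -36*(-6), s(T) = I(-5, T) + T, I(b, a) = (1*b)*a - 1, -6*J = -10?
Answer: 671/3 ≈ 223.67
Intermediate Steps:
J = 5/3 (J = -1/6*(-10) = 5/3 ≈ 1.6667)
I(b, a) = -1 + a*b (I(b, a) = b*a - 1 = a*b - 1 = -1 + a*b)
s(T) = -1 - 4*T (s(T) = (-1 + T*(-5)) + T = (-1 - 5*T) + T = -1 - 4*T)
G = 216
G - s(J) = 216 - (-1 - 4*5/3) = 216 - (-1 - 20/3) = 216 - 1*(-23/3) = 216 + 23/3 = 671/3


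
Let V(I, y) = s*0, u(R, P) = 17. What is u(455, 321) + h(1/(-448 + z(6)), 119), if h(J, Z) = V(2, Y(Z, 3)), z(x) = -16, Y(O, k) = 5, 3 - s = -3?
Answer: 17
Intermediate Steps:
s = 6 (s = 3 - 1*(-3) = 3 + 3 = 6)
V(I, y) = 0 (V(I, y) = 6*0 = 0)
h(J, Z) = 0
u(455, 321) + h(1/(-448 + z(6)), 119) = 17 + 0 = 17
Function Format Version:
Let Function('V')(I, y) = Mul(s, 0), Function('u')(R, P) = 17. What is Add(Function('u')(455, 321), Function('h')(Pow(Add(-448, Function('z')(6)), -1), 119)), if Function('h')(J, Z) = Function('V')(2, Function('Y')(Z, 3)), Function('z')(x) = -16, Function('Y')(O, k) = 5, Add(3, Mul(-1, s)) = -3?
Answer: 17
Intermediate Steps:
s = 6 (s = Add(3, Mul(-1, -3)) = Add(3, 3) = 6)
Function('V')(I, y) = 0 (Function('V')(I, y) = Mul(6, 0) = 0)
Function('h')(J, Z) = 0
Add(Function('u')(455, 321), Function('h')(Pow(Add(-448, Function('z')(6)), -1), 119)) = Add(17, 0) = 17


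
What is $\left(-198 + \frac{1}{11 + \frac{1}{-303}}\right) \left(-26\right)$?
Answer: $\frac{8572629}{1666} \approx 5145.6$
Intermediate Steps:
$\left(-198 + \frac{1}{11 + \frac{1}{-303}}\right) \left(-26\right) = \left(-198 + \frac{1}{11 - \frac{1}{303}}\right) \left(-26\right) = \left(-198 + \frac{1}{\frac{3332}{303}}\right) \left(-26\right) = \left(-198 + \frac{303}{3332}\right) \left(-26\right) = \left(- \frac{659433}{3332}\right) \left(-26\right) = \frac{8572629}{1666}$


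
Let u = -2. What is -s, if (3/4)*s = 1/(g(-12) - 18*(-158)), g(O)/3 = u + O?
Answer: -2/4203 ≈ -0.00047585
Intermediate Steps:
g(O) = -6 + 3*O (g(O) = 3*(-2 + O) = -6 + 3*O)
s = 2/4203 (s = 4/(3*((-6 + 3*(-12)) - 18*(-158))) = 4/(3*((-6 - 36) + 2844)) = 4/(3*(-42 + 2844)) = (4/3)/2802 = (4/3)*(1/2802) = 2/4203 ≈ 0.00047585)
-s = -1*2/4203 = -2/4203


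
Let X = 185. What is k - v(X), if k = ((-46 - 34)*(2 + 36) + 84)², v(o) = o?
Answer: 8737751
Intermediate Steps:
k = 8737936 (k = (-80*38 + 84)² = (-3040 + 84)² = (-2956)² = 8737936)
k - v(X) = 8737936 - 1*185 = 8737936 - 185 = 8737751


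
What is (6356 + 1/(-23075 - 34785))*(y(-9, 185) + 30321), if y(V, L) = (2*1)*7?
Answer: 2231188750653/11572 ≈ 1.9281e+8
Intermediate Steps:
y(V, L) = 14 (y(V, L) = 2*7 = 14)
(6356 + 1/(-23075 - 34785))*(y(-9, 185) + 30321) = (6356 + 1/(-23075 - 34785))*(14 + 30321) = (6356 + 1/(-57860))*30335 = (6356 - 1/57860)*30335 = (367758159/57860)*30335 = 2231188750653/11572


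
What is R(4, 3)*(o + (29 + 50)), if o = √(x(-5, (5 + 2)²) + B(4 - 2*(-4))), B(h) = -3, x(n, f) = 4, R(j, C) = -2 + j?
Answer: 160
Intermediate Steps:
o = 1 (o = √(4 - 3) = √1 = 1)
R(4, 3)*(o + (29 + 50)) = (-2 + 4)*(1 + (29 + 50)) = 2*(1 + 79) = 2*80 = 160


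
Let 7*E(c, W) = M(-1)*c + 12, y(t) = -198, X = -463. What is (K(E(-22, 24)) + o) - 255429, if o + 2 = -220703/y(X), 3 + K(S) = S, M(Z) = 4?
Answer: -352501651/1386 ≈ -2.5433e+5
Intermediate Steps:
E(c, W) = 12/7 + 4*c/7 (E(c, W) = (4*c + 12)/7 = (12 + 4*c)/7 = 12/7 + 4*c/7)
K(S) = -3 + S
o = 220307/198 (o = -2 - 220703/(-198) = -2 - 220703*(-1/198) = -2 + 220703/198 = 220307/198 ≈ 1112.7)
(K(E(-22, 24)) + o) - 255429 = ((-3 + (12/7 + (4/7)*(-22))) + 220307/198) - 255429 = ((-3 + (12/7 - 88/7)) + 220307/198) - 255429 = ((-3 - 76/7) + 220307/198) - 255429 = (-97/7 + 220307/198) - 255429 = 1522943/1386 - 255429 = -352501651/1386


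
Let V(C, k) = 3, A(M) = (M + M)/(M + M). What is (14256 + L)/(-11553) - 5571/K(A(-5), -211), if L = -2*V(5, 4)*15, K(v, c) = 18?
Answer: -2393213/7702 ≈ -310.73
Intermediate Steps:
A(M) = 1 (A(M) = (2*M)/((2*M)) = (2*M)*(1/(2*M)) = 1)
L = -90 (L = -2*3*15 = -6*15 = -90)
(14256 + L)/(-11553) - 5571/K(A(-5), -211) = (14256 - 90)/(-11553) - 5571/18 = 14166*(-1/11553) - 5571*1/18 = -4722/3851 - 619/2 = -2393213/7702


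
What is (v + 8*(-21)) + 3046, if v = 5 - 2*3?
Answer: 2877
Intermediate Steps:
v = -1 (v = 5 - 6 = -1)
(v + 8*(-21)) + 3046 = (-1 + 8*(-21)) + 3046 = (-1 - 168) + 3046 = -169 + 3046 = 2877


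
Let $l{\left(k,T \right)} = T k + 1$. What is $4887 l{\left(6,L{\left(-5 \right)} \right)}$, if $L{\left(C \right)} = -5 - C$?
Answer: $4887$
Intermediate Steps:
$l{\left(k,T \right)} = 1 + T k$
$4887 l{\left(6,L{\left(-5 \right)} \right)} = 4887 \left(1 + \left(-5 - -5\right) 6\right) = 4887 \left(1 + \left(-5 + 5\right) 6\right) = 4887 \left(1 + 0 \cdot 6\right) = 4887 \left(1 + 0\right) = 4887 \cdot 1 = 4887$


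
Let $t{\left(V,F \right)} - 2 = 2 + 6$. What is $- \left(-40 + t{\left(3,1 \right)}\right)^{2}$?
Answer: $-900$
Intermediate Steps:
$t{\left(V,F \right)} = 10$ ($t{\left(V,F \right)} = 2 + \left(2 + 6\right) = 2 + 8 = 10$)
$- \left(-40 + t{\left(3,1 \right)}\right)^{2} = - \left(-40 + 10\right)^{2} = - \left(-30\right)^{2} = \left(-1\right) 900 = -900$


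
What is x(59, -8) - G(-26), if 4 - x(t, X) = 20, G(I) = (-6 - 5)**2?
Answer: -137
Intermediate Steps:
G(I) = 121 (G(I) = (-11)**2 = 121)
x(t, X) = -16 (x(t, X) = 4 - 1*20 = 4 - 20 = -16)
x(59, -8) - G(-26) = -16 - 1*121 = -16 - 121 = -137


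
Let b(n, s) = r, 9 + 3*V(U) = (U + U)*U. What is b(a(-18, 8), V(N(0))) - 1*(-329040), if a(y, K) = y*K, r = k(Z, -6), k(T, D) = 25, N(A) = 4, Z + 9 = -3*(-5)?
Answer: 329065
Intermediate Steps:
Z = 6 (Z = -9 - 3*(-5) = -9 + 15 = 6)
r = 25
V(U) = -3 + 2*U²/3 (V(U) = -3 + ((U + U)*U)/3 = -3 + ((2*U)*U)/3 = -3 + (2*U²)/3 = -3 + 2*U²/3)
a(y, K) = K*y
b(n, s) = 25
b(a(-18, 8), V(N(0))) - 1*(-329040) = 25 - 1*(-329040) = 25 + 329040 = 329065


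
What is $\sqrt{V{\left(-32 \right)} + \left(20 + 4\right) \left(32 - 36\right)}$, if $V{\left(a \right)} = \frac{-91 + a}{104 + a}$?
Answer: $\frac{i \sqrt{14070}}{12} \approx 9.8848 i$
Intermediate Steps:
$V{\left(a \right)} = \frac{-91 + a}{104 + a}$
$\sqrt{V{\left(-32 \right)} + \left(20 + 4\right) \left(32 - 36\right)} = \sqrt{\frac{-91 - 32}{104 - 32} + \left(20 + 4\right) \left(32 - 36\right)} = \sqrt{\frac{1}{72} \left(-123\right) + 24 \left(-4\right)} = \sqrt{\frac{1}{72} \left(-123\right) - 96} = \sqrt{- \frac{41}{24} - 96} = \sqrt{- \frac{2345}{24}} = \frac{i \sqrt{14070}}{12}$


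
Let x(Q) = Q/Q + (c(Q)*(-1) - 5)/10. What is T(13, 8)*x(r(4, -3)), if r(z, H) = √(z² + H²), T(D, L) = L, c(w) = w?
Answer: 0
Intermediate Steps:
r(z, H) = √(H² + z²)
x(Q) = ½ - Q/10 (x(Q) = Q/Q + (Q*(-1) - 5)/10 = 1 + (-Q - 5)*(⅒) = 1 + (-5 - Q)*(⅒) = 1 + (-½ - Q/10) = ½ - Q/10)
T(13, 8)*x(r(4, -3)) = 8*(½ - √((-3)² + 4²)/10) = 8*(½ - √(9 + 16)/10) = 8*(½ - √25/10) = 8*(½ - ⅒*5) = 8*(½ - ½) = 8*0 = 0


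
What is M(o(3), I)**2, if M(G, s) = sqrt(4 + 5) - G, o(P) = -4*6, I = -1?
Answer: 729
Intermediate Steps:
o(P) = -24
M(G, s) = 3 - G (M(G, s) = sqrt(9) - G = 3 - G)
M(o(3), I)**2 = (3 - 1*(-24))**2 = (3 + 24)**2 = 27**2 = 729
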